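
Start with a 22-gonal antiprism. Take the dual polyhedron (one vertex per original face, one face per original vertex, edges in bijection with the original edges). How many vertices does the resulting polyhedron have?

The base solid has V = 44, E = 88, F = 46.
The dual swaps V and F and preserves E: V′ = F = 46, E′ = E = 88, F′ = V = 44.

46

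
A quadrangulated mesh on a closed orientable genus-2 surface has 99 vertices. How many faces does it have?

χ = 2 − 2·2 = -2, and every face is a square so 4F = 2E.
V − E + F = -2 with E = 4F/2 gives 99 − (4/2 − 1)·F = -2, so F = 101 and E = 202.

101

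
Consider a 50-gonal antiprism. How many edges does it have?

An antiprism on an n-gon has two n-gon caps and 2n triangles: V = 2·50 = 100, E = 4·50 = 200, F = 2·50 + 2 = 102.

200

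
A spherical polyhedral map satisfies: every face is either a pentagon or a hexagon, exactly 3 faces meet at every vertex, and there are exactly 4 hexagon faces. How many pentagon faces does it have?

Let x be the number of pentagons; then F = 4 + x.
Edge–face incidences: 2E = 6·4 + 5·x = 24 + 5x.
Every vertex has degree 3, so 3V = 2E.
Euler: V − E + F = 2 ⇒ (2E)/3 − E + (4 + x) = 2.
Multiply by 6: 2·(2E) − 3·(2E) + 6·(4 + x) = 12, i.e. 24 + 6x − (24 + 5x) = 12.
Collecting terms: x = 12.
Then 2E = 24 + 5·12 = 84, so E = 42, V = 2E/3 = 28, F = 4 + 12 = 16.

12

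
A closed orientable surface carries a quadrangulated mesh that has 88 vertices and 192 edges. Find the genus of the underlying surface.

5

Every face is a square and each edge borders two faces, so 4F = 2·192, giving F = 96.
χ = V − E + F = 88 − 192 + 96 = -8.
For a closed orientable surface χ = 2 − 2g, so g = (2 − (-8))/2 = 5.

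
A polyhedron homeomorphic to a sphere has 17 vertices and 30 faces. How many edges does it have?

Here V − E + F = 2.
E = V + F − (2) = 17 + 30 − (2) = 45.

45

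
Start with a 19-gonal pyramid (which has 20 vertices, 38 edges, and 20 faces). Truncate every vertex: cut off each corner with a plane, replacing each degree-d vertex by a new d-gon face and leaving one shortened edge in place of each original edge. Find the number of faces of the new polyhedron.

40

Truncation replaces each original edge-end by a new vertex, so V′ = 2E = 76.
Each original edge survives, and each old vertex of degree d contributes d new edges; summing degrees gives Σd = 2E, so E′ = E + 2E = 3E = 114.
Each original face survives and each original vertex becomes one new face: F′ = F + V = 40.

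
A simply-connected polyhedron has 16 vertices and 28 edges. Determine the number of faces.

14

Here V − E + F = 2.
F = 2 − V + E = 2 − 16 + 28 = 14.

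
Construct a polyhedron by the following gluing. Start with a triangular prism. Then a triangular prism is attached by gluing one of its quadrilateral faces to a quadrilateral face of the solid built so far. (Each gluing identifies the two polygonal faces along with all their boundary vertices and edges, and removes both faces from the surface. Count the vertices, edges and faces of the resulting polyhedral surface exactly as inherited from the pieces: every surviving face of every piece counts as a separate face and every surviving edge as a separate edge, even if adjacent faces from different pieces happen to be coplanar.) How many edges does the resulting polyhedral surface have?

A triangular prism: V=6, E=9, F=5.
Attach a triangular prism (V=6, E=9, F=5) along a 4-gon: merge 4 vertices and 4 edges, delete both glued faces → V=8, E=14, F=8.
Check: V − E + F = 8 − 14 + 8 = 2.

14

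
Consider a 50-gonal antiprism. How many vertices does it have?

100

An antiprism on an n-gon has two n-gon caps and 2n triangles: V = 2·50 = 100, E = 4·50 = 200, F = 2·50 + 2 = 102.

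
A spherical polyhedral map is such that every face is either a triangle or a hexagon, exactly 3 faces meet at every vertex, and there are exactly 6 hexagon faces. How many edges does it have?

24

Let x be the number of triangles; then F = 6 + x.
Edge–face incidences: 2E = 6·6 + 3·x = 36 + 3x.
Every vertex has degree 3, so 3V = 2E.
Euler: V − E + F = 2 ⇒ (2E)/3 − E + (6 + x) = 2.
Multiply by 6: 2·(2E) − 3·(2E) + 6·(6 + x) = 12, i.e. 36 + 6x − (36 + 3x) = 12.
Collecting terms: 3x = 12, so x = 4.
Then 2E = 36 + 3·4 = 48, so E = 24, V = 2E/3 = 16, F = 6 + 4 = 10.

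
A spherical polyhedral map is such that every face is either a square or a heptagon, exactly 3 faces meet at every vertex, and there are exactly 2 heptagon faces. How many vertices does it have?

Let x be the number of squares; then F = 2 + x.
Edge–face incidences: 2E = 7·2 + 4·x = 14 + 4x.
Every vertex has degree 3, so 3V = 2E.
Euler: V − E + F = 2 ⇒ (2E)/3 − E + (2 + x) = 2.
Multiply by 6: 2·(2E) − 3·(2E) + 6·(2 + x) = 12, i.e. 12 + 6x − (14 + 4x) = 12.
Collecting terms: 2x − 2 = 12, so 2x = 14, so x = 7.
Then 2E = 14 + 4·7 = 42, so E = 21, V = 2E/3 = 14, F = 2 + 7 = 9.

14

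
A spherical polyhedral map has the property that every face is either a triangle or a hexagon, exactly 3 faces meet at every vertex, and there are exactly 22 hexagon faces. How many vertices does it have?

48

Let x be the number of triangles; then F = 22 + x.
Edge–face incidences: 2E = 6·22 + 3·x = 132 + 3x.
Every vertex has degree 3, so 3V = 2E.
Euler: V − E + F = 2 ⇒ (2E)/3 − E + (22 + x) = 2.
Multiply by 6: 2·(2E) − 3·(2E) + 6·(22 + x) = 12, i.e. 132 + 6x − (132 + 3x) = 12.
Collecting terms: 3x = 12, so x = 4.
Then 2E = 132 + 3·4 = 144, so E = 72, V = 2E/3 = 48, F = 22 + 4 = 26.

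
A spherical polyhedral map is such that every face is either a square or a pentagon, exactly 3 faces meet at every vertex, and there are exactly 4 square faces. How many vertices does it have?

Let x be the number of pentagons; then F = 4 + x.
Edge–face incidences: 2E = 4·4 + 5·x = 16 + 5x.
Every vertex has degree 3, so 3V = 2E.
Euler: V − E + F = 2 ⇒ (2E)/3 − E + (4 + x) = 2.
Multiply by 6: 2·(2E) − 3·(2E) + 6·(4 + x) = 12, i.e. 24 + 6x − (16 + 5x) = 12.
Collecting terms: x + 8 = 12, so x = 4.
Then 2E = 16 + 5·4 = 36, so E = 18, V = 2E/3 = 12, F = 4 + 4 = 8.

12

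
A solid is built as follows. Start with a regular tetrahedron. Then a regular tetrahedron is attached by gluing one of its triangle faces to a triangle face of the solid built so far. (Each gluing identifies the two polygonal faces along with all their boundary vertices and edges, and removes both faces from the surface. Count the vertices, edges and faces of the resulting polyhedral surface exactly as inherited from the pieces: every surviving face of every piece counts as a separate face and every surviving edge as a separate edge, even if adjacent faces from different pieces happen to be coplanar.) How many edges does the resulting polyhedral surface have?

9

A regular tetrahedron: V=4, E=6, F=4.
Attach a regular tetrahedron (V=4, E=6, F=4) along a 3-gon: merge 3 vertices and 3 edges, delete both glued faces → V=5, E=9, F=6.
Check: V − E + F = 5 − 9 + 6 = 2.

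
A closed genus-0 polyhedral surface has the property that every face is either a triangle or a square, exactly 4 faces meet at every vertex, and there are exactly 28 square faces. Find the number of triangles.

8

Let x be the number of triangles; then F = 28 + x.
Edge–face incidences: 2E = 4·28 + 3·x = 112 + 3x.
Every vertex has degree 4, so 4V = 2E.
Euler: V − E + F = 2 ⇒ (2E)/4 − E + (28 + x) = 2.
Multiply by 8: 2·(2E) − 4·(2E) + 8·(28 + x) = 16, i.e. 224 + 8x − 2·(112 + 3x) = 16.
Collecting terms: 2x = 16, so x = 8.
Then 2E = 112 + 3·8 = 136, so E = 68, V = 2E/4 = 34, F = 28 + 8 = 36.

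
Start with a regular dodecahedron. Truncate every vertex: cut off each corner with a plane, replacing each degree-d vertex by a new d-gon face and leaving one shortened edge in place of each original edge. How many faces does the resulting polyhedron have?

The base solid has V = 20, E = 30, F = 12.
Truncation replaces each original edge-end by a new vertex, so V′ = 2E = 60.
Each original edge survives, and each old vertex of degree d contributes d new edges; summing degrees gives Σd = 2E, so E′ = E + 2E = 3E = 90.
Each original face survives and each original vertex becomes one new face: F′ = F + V = 32.

32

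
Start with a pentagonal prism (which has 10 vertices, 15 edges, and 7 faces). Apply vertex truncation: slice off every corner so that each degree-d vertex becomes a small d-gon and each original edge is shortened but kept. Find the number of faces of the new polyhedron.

Truncation replaces each original edge-end by a new vertex, so V′ = 2E = 30.
Each original edge survives, and each old vertex of degree d contributes d new edges; summing degrees gives Σd = 2E, so E′ = E + 2E = 3E = 45.
Each original face survives and each original vertex becomes one new face: F′ = F + V = 17.

17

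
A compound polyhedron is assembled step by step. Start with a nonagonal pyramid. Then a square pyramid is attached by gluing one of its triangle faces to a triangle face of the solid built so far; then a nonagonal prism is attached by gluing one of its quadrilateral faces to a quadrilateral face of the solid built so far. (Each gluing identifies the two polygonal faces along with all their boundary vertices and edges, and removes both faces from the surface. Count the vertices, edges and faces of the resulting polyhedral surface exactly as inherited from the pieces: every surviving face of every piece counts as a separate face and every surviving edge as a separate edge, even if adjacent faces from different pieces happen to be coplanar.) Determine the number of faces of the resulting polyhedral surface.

A nonagonal pyramid: V=10, E=18, F=10.
Attach a square pyramid (V=5, E=8, F=5) along a 3-gon: merge 3 vertices and 3 edges, delete both glued faces → V=12, E=23, F=13.
Attach a nonagonal prism (V=18, E=27, F=11) along a 4-gon: merge 4 vertices and 4 edges, delete both glued faces → V=26, E=46, F=22.
Check: V − E + F = 26 − 46 + 22 = 2.

22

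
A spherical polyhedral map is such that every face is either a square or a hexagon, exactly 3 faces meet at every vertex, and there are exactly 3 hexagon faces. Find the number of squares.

6

Let x be the number of squares; then F = 3 + x.
Edge–face incidences: 2E = 6·3 + 4·x = 18 + 4x.
Every vertex has degree 3, so 3V = 2E.
Euler: V − E + F = 2 ⇒ (2E)/3 − E + (3 + x) = 2.
Multiply by 6: 2·(2E) − 3·(2E) + 6·(3 + x) = 12, i.e. 18 + 6x − (18 + 4x) = 12.
Collecting terms: 2x = 12, so x = 6.
Then 2E = 18 + 4·6 = 42, so E = 21, V = 2E/3 = 14, F = 3 + 6 = 9.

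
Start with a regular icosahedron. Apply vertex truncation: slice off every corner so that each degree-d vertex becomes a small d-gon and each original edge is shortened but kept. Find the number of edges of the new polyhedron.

90

The base solid has V = 12, E = 30, F = 20.
Truncation replaces each original edge-end by a new vertex, so V′ = 2E = 60.
Each original edge survives, and each old vertex of degree d contributes d new edges; summing degrees gives Σd = 2E, so E′ = E + 2E = 3E = 90.
Each original face survives and each original vertex becomes one new face: F′ = F + V = 32.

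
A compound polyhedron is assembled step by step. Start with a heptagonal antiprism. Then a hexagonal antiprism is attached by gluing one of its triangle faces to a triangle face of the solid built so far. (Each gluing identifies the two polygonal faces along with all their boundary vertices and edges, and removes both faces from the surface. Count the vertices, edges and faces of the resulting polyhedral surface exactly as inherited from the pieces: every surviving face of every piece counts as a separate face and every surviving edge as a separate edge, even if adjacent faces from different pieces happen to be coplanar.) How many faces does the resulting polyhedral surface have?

A heptagonal antiprism: V=14, E=28, F=16.
Attach a hexagonal antiprism (V=12, E=24, F=14) along a 3-gon: merge 3 vertices and 3 edges, delete both glued faces → V=23, E=49, F=28.
Check: V − E + F = 23 − 49 + 28 = 2.

28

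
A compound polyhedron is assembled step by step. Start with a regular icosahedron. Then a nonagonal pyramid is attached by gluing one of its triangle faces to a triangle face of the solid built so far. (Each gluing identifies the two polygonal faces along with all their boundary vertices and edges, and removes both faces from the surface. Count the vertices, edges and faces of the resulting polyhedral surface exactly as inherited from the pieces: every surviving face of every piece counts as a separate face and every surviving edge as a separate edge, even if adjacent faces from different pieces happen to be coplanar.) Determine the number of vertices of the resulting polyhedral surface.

19

A regular icosahedron: V=12, E=30, F=20.
Attach a nonagonal pyramid (V=10, E=18, F=10) along a 3-gon: merge 3 vertices and 3 edges, delete both glued faces → V=19, E=45, F=28.
Check: V − E + F = 19 − 45 + 28 = 2.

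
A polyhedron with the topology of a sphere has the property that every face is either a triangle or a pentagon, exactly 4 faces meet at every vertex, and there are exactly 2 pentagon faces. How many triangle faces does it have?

Let x be the number of triangles; then F = 2 + x.
Edge–face incidences: 2E = 5·2 + 3·x = 10 + 3x.
Every vertex has degree 4, so 4V = 2E.
Euler: V − E + F = 2 ⇒ (2E)/4 − E + (2 + x) = 2.
Multiply by 8: 2·(2E) − 4·(2E) + 8·(2 + x) = 16, i.e. 16 + 8x − 2·(10 + 3x) = 16.
Collecting terms: 2x − 4 = 16, so 2x = 20, so x = 10.
Then 2E = 10 + 3·10 = 40, so E = 20, V = 2E/4 = 10, F = 2 + 10 = 12.

10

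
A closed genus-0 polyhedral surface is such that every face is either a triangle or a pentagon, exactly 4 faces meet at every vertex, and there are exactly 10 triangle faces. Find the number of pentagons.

Let x be the number of pentagons; then F = 10 + x.
Edge–face incidences: 2E = 3·10 + 5·x = 30 + 5x.
Every vertex has degree 4, so 4V = 2E.
Euler: V − E + F = 2 ⇒ (2E)/4 − E + (10 + x) = 2.
Multiply by 8: 2·(2E) − 4·(2E) + 8·(10 + x) = 16, i.e. 80 + 8x − 2·(30 + 5x) = 16.
Collecting terms: −2x + 20 = 16, so −2x = −4, so x = 2.
Then 2E = 30 + 5·2 = 40, so E = 20, V = 2E/4 = 10, F = 10 + 2 = 12.

2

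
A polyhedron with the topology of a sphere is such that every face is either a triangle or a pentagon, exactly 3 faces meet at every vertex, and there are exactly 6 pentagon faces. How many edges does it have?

Let x be the number of triangles; then F = 6 + x.
Edge–face incidences: 2E = 5·6 + 3·x = 30 + 3x.
Every vertex has degree 3, so 3V = 2E.
Euler: V − E + F = 2 ⇒ (2E)/3 − E + (6 + x) = 2.
Multiply by 6: 2·(2E) − 3·(2E) + 6·(6 + x) = 12, i.e. 36 + 6x − (30 + 3x) = 12.
Collecting terms: 3x + 6 = 12, so 3x = 6, so x = 2.
Then 2E = 30 + 3·2 = 36, so E = 18, V = 2E/3 = 12, F = 6 + 2 = 8.

18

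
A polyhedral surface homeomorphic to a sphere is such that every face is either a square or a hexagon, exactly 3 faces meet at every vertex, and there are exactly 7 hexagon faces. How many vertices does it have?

Let x be the number of squares; then F = 7 + x.
Edge–face incidences: 2E = 6·7 + 4·x = 42 + 4x.
Every vertex has degree 3, so 3V = 2E.
Euler: V − E + F = 2 ⇒ (2E)/3 − E + (7 + x) = 2.
Multiply by 6: 2·(2E) − 3·(2E) + 6·(7 + x) = 12, i.e. 42 + 6x − (42 + 4x) = 12.
Collecting terms: 2x = 12, so x = 6.
Then 2E = 42 + 4·6 = 66, so E = 33, V = 2E/3 = 22, F = 7 + 6 = 13.

22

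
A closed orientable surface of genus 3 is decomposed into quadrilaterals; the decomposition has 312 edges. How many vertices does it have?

152

χ = 2 − 2·3 = -4, and every face is a square so 4F = 2E.
F = 2E/4 = 156. Then V = -4 + E − F = -4 + 312 − 156 = 152.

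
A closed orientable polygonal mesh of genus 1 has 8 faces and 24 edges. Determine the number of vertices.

For a closed orientable surface of genus 1, χ = 2 − 2·1 = 0.
V = 0 + E − F = 0 + 24 − 8 = 16.

16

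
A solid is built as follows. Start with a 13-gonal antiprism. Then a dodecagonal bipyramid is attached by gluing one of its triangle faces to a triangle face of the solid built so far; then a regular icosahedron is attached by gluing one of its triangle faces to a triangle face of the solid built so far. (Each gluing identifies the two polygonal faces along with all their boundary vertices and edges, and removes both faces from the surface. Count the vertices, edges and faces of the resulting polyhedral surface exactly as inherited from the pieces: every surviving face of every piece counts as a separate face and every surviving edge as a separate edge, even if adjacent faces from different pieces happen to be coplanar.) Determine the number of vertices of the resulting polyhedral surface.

46

A 13-gonal antiprism: V=26, E=52, F=28.
Attach a dodecagonal bipyramid (V=14, E=36, F=24) along a 3-gon: merge 3 vertices and 3 edges, delete both glued faces → V=37, E=85, F=50.
Attach a regular icosahedron (V=12, E=30, F=20) along a 3-gon: merge 3 vertices and 3 edges, delete both glued faces → V=46, E=112, F=68.
Check: V − E + F = 46 − 112 + 68 = 2.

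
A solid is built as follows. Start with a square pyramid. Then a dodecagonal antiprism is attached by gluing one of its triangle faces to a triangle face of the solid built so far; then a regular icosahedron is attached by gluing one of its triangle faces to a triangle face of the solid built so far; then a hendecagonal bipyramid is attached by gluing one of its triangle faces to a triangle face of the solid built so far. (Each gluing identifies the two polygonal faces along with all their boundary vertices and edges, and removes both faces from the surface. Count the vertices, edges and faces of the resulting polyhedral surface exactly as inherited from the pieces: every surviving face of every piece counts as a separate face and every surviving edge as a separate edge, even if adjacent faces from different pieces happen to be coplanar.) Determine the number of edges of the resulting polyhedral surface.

110

A square pyramid: V=5, E=8, F=5.
Attach a dodecagonal antiprism (V=24, E=48, F=26) along a 3-gon: merge 3 vertices and 3 edges, delete both glued faces → V=26, E=53, F=29.
Attach a regular icosahedron (V=12, E=30, F=20) along a 3-gon: merge 3 vertices and 3 edges, delete both glued faces → V=35, E=80, F=47.
Attach a hendecagonal bipyramid (V=13, E=33, F=22) along a 3-gon: merge 3 vertices and 3 edges, delete both glued faces → V=45, E=110, F=67.
Check: V − E + F = 45 − 110 + 67 = 2.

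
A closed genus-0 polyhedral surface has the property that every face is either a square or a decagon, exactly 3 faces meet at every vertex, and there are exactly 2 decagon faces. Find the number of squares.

Let x be the number of squares; then F = 2 + x.
Edge–face incidences: 2E = 10·2 + 4·x = 20 + 4x.
Every vertex has degree 3, so 3V = 2E.
Euler: V − E + F = 2 ⇒ (2E)/3 − E + (2 + x) = 2.
Multiply by 6: 2·(2E) − 3·(2E) + 6·(2 + x) = 12, i.e. 12 + 6x − (20 + 4x) = 12.
Collecting terms: 2x − 8 = 12, so 2x = 20, so x = 10.
Then 2E = 20 + 4·10 = 60, so E = 30, V = 2E/3 = 20, F = 2 + 10 = 12.

10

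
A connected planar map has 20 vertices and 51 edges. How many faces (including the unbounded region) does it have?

33

Euler's formula for a connected plane graph: V − E + F = 2, so F = 2 − 20 + 51 = 33.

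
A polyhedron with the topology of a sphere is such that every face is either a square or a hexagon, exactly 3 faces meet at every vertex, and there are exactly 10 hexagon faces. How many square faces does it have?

6

Let x be the number of squares; then F = 10 + x.
Edge–face incidences: 2E = 6·10 + 4·x = 60 + 4x.
Every vertex has degree 3, so 3V = 2E.
Euler: V − E + F = 2 ⇒ (2E)/3 − E + (10 + x) = 2.
Multiply by 6: 2·(2E) − 3·(2E) + 6·(10 + x) = 12, i.e. 60 + 6x − (60 + 4x) = 12.
Collecting terms: 2x = 12, so x = 6.
Then 2E = 60 + 4·6 = 84, so E = 42, V = 2E/3 = 28, F = 10 + 6 = 16.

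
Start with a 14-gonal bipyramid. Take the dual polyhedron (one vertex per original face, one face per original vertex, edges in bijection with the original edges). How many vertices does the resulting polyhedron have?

28

The base solid has V = 16, E = 42, F = 28.
The dual swaps V and F and preserves E: V′ = F = 28, E′ = E = 42, F′ = V = 16.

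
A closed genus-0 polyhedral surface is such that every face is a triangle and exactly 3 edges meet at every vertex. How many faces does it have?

Each face has 3 edges and each edge borders two faces, so 2E = 3F.
Each vertex has degree 3, so 3V = 2E and hence V = 3F/3.
Euler: V − E + F = 2 ⇒ (3F/3) − (3F/2) + F = 2.
Multiply by 6: (6 − 9 + 6)F = 12, i.e. 3F = 12.
So F = 4, E = 3·4/2 = 6, V = 3·4/3 = 4.

4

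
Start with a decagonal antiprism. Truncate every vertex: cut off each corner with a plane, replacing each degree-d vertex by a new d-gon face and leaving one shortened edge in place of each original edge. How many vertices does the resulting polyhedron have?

The base solid has V = 20, E = 40, F = 22.
Truncation replaces each original edge-end by a new vertex, so V′ = 2E = 80.
Each original edge survives, and each old vertex of degree d contributes d new edges; summing degrees gives Σd = 2E, so E′ = E + 2E = 3E = 120.
Each original face survives and each original vertex becomes one new face: F′ = F + V = 42.

80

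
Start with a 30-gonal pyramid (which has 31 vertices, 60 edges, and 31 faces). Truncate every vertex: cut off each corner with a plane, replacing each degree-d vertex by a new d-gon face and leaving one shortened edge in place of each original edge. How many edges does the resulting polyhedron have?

180

Truncation replaces each original edge-end by a new vertex, so V′ = 2E = 120.
Each original edge survives, and each old vertex of degree d contributes d new edges; summing degrees gives Σd = 2E, so E′ = E + 2E = 3E = 180.
Each original face survives and each original vertex becomes one new face: F′ = F + V = 62.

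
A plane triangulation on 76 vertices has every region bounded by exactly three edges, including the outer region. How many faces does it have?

In a plane triangulation 3F = 2E and V − E + F = 2, so F = 2V − 4 = 2·76 − 4 = 148.

148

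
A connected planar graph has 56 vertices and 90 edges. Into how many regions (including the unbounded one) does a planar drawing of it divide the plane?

Euler's formula for a connected plane graph: V − E + F = 2, so F = 2 − 56 + 90 = 36.

36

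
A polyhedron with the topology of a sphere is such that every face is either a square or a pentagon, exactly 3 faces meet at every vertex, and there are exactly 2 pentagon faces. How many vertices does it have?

Let x be the number of squares; then F = 2 + x.
Edge–face incidences: 2E = 5·2 + 4·x = 10 + 4x.
Every vertex has degree 3, so 3V = 2E.
Euler: V − E + F = 2 ⇒ (2E)/3 − E + (2 + x) = 2.
Multiply by 6: 2·(2E) − 3·(2E) + 6·(2 + x) = 12, i.e. 12 + 6x − (10 + 4x) = 12.
Collecting terms: 2x + 2 = 12, so 2x = 10, so x = 5.
Then 2E = 10 + 4·5 = 30, so E = 15, V = 2E/3 = 10, F = 2 + 5 = 7.

10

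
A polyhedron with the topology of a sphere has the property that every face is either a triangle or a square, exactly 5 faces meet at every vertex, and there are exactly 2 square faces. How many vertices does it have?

16

Let x be the number of triangles; then F = 2 + x.
Edge–face incidences: 2E = 4·2 + 3·x = 8 + 3x.
Every vertex has degree 5, so 5V = 2E.
Euler: V − E + F = 2 ⇒ (2E)/5 − E + (2 + x) = 2.
Multiply by 10: 2·(2E) − 5·(2E) + 10·(2 + x) = 20, i.e. 20 + 10x − 3·(8 + 3x) = 20.
Collecting terms: x − 4 = 20, so x = 24.
Then 2E = 8 + 3·24 = 80, so E = 40, V = 2E/5 = 16, F = 2 + 24 = 26.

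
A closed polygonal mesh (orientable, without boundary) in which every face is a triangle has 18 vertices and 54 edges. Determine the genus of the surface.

1

Every face is a triangle and each edge borders two faces, so 3F = 2·54, giving F = 36.
χ = V − E + F = 18 − 54 + 36 = 0.
For a closed orientable surface χ = 2 − 2g, so g = (2 − (0))/2 = 1.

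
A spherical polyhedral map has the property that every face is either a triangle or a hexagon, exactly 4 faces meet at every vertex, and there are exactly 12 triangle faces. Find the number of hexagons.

Let x be the number of hexagons; then F = 12 + x.
Edge–face incidences: 2E = 3·12 + 6·x = 36 + 6x.
Every vertex has degree 4, so 4V = 2E.
Euler: V − E + F = 2 ⇒ (2E)/4 − E + (12 + x) = 2.
Multiply by 8: 2·(2E) − 4·(2E) + 8·(12 + x) = 16, i.e. 96 + 8x − 2·(36 + 6x) = 16.
Collecting terms: −4x + 24 = 16, so −4x = −8, so x = 2.
Then 2E = 36 + 6·2 = 48, so E = 24, V = 2E/4 = 12, F = 12 + 2 = 14.

2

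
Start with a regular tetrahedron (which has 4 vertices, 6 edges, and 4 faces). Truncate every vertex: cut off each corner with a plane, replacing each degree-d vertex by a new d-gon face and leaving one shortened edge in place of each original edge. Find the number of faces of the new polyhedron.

Truncation replaces each original edge-end by a new vertex, so V′ = 2E = 12.
Each original edge survives, and each old vertex of degree d contributes d new edges; summing degrees gives Σd = 2E, so E′ = E + 2E = 3E = 18.
Each original face survives and each original vertex becomes one new face: F′ = F + V = 8.

8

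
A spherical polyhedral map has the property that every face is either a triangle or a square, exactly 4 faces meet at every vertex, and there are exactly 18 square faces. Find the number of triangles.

8

Let x be the number of triangles; then F = 18 + x.
Edge–face incidences: 2E = 4·18 + 3·x = 72 + 3x.
Every vertex has degree 4, so 4V = 2E.
Euler: V − E + F = 2 ⇒ (2E)/4 − E + (18 + x) = 2.
Multiply by 8: 2·(2E) − 4·(2E) + 8·(18 + x) = 16, i.e. 144 + 8x − 2·(72 + 3x) = 16.
Collecting terms: 2x = 16, so x = 8.
Then 2E = 72 + 3·8 = 96, so E = 48, V = 2E/4 = 24, F = 18 + 8 = 26.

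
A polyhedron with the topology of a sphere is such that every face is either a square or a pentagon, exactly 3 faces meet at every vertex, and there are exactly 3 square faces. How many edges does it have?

Let x be the number of pentagons; then F = 3 + x.
Edge–face incidences: 2E = 4·3 + 5·x = 12 + 5x.
Every vertex has degree 3, so 3V = 2E.
Euler: V − E + F = 2 ⇒ (2E)/3 − E + (3 + x) = 2.
Multiply by 6: 2·(2E) − 3·(2E) + 6·(3 + x) = 12, i.e. 18 + 6x − (12 + 5x) = 12.
Collecting terms: x + 6 = 12, so x = 6.
Then 2E = 12 + 5·6 = 42, so E = 21, V = 2E/3 = 14, F = 3 + 6 = 9.

21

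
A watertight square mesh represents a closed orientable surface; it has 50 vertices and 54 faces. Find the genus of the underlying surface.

3

Every face is a square, so 2E = 4·54 = 216, giving E = 108.
χ = V − E + F = 50 − 108 + 54 = -4.
For a closed orientable surface χ = 2 − 2g, so g = (2 − (-4))/2 = 3.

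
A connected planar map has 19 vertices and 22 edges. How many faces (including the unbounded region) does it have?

5

Euler's formula for a connected plane graph: V − E + F = 2, so F = 2 − 19 + 22 = 5.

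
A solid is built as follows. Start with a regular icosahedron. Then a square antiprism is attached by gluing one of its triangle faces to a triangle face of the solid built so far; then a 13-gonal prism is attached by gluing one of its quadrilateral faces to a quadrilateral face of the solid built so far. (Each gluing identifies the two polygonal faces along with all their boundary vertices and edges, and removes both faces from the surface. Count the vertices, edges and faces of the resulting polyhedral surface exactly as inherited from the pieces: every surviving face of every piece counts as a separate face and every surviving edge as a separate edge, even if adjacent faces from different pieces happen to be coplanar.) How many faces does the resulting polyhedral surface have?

A regular icosahedron: V=12, E=30, F=20.
Attach a square antiprism (V=8, E=16, F=10) along a 3-gon: merge 3 vertices and 3 edges, delete both glued faces → V=17, E=43, F=28.
Attach a 13-gonal prism (V=26, E=39, F=15) along a 4-gon: merge 4 vertices and 4 edges, delete both glued faces → V=39, E=78, F=41.
Check: V − E + F = 39 − 78 + 41 = 2.

41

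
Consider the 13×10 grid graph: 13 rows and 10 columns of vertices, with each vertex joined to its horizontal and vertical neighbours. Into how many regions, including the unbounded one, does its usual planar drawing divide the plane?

109

The grid has V = 13·10 = 130 vertices and E = 13·9 + 10·12 = 237 edges.
F = 2 − V + E = 2 − 130 + 237 = 109.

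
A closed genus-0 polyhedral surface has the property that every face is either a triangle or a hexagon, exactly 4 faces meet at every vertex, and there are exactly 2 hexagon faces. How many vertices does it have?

Let x be the number of triangles; then F = 2 + x.
Edge–face incidences: 2E = 6·2 + 3·x = 12 + 3x.
Every vertex has degree 4, so 4V = 2E.
Euler: V − E + F = 2 ⇒ (2E)/4 − E + (2 + x) = 2.
Multiply by 8: 2·(2E) − 4·(2E) + 8·(2 + x) = 16, i.e. 16 + 8x − 2·(12 + 3x) = 16.
Collecting terms: 2x − 8 = 16, so 2x = 24, so x = 12.
Then 2E = 12 + 3·12 = 48, so E = 24, V = 2E/4 = 12, F = 2 + 12 = 14.

12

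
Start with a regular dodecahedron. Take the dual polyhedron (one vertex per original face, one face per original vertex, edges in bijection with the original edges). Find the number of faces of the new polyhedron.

20

The base solid has V = 20, E = 30, F = 12.
The dual swaps V and F and preserves E: V′ = F = 12, E′ = E = 30, F′ = V = 20.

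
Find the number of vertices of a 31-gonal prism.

62

A prism on an n-gon has two n-gon bases and n rectangular sides: V = 2·31 = 62, E = 3·31 = 93, F = 31 + 2 = 33.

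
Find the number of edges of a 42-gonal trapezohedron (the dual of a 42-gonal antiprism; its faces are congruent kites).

168

The n-trapezohedron (dual of the n-antiprism) has V = 2·42 + 2 = 86, E = 4·42 = 168, F = 2·42 = 84.
Check: V − E + F = 86 − 168 + 84 = 2.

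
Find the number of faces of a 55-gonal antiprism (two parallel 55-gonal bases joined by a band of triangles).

112

An antiprism on an n-gon has two n-gon caps and 2n triangles: V = 2·55 = 110, E = 4·55 = 220, F = 2·55 + 2 = 112.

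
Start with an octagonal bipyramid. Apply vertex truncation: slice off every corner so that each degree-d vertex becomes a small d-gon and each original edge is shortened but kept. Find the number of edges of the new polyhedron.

72

The base solid has V = 10, E = 24, F = 16.
Truncation replaces each original edge-end by a new vertex, so V′ = 2E = 48.
Each original edge survives, and each old vertex of degree d contributes d new edges; summing degrees gives Σd = 2E, so E′ = E + 2E = 3E = 72.
Each original face survives and each original vertex becomes one new face: F′ = F + V = 26.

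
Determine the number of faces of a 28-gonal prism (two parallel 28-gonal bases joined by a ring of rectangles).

A prism on an n-gon has two n-gon bases and n rectangular sides: V = 2·28 = 56, E = 3·28 = 84, F = 28 + 2 = 30.

30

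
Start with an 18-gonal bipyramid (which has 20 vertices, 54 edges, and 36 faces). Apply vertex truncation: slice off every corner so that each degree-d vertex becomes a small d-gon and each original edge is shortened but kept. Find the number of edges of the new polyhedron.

Truncation replaces each original edge-end by a new vertex, so V′ = 2E = 108.
Each original edge survives, and each old vertex of degree d contributes d new edges; summing degrees gives Σd = 2E, so E′ = E + 2E = 3E = 162.
Each original face survives and each original vertex becomes one new face: F′ = F + V = 56.

162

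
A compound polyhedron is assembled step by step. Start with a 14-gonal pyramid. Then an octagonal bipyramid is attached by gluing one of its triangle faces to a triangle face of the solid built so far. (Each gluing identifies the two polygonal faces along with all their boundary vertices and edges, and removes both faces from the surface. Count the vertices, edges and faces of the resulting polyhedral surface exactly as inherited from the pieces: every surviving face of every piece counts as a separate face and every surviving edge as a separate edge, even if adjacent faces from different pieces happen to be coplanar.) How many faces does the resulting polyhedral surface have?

A 14-gonal pyramid: V=15, E=28, F=15.
Attach an octagonal bipyramid (V=10, E=24, F=16) along a 3-gon: merge 3 vertices and 3 edges, delete both glued faces → V=22, E=49, F=29.
Check: V − E + F = 22 − 49 + 29 = 2.

29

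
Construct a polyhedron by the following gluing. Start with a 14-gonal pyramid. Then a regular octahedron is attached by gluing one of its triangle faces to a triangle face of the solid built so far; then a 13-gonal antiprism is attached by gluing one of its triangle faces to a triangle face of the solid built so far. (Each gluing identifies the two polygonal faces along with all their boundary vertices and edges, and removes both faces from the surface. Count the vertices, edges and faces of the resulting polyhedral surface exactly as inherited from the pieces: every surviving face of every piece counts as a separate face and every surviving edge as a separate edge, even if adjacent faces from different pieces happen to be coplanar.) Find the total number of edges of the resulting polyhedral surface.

86

A 14-gonal pyramid: V=15, E=28, F=15.
Attach a regular octahedron (V=6, E=12, F=8) along a 3-gon: merge 3 vertices and 3 edges, delete both glued faces → V=18, E=37, F=21.
Attach a 13-gonal antiprism (V=26, E=52, F=28) along a 3-gon: merge 3 vertices and 3 edges, delete both glued faces → V=41, E=86, F=47.
Check: V − E + F = 41 − 86 + 47 = 2.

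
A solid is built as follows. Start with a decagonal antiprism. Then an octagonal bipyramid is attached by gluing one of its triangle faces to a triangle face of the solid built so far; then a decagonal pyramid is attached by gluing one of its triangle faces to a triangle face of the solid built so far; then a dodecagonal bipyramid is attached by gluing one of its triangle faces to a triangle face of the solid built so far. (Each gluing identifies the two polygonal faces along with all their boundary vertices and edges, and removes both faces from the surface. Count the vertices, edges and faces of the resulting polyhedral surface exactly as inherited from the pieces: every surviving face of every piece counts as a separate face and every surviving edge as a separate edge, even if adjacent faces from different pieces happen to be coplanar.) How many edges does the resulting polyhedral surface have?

A decagonal antiprism: V=20, E=40, F=22.
Attach an octagonal bipyramid (V=10, E=24, F=16) along a 3-gon: merge 3 vertices and 3 edges, delete both glued faces → V=27, E=61, F=36.
Attach a decagonal pyramid (V=11, E=20, F=11) along a 3-gon: merge 3 vertices and 3 edges, delete both glued faces → V=35, E=78, F=45.
Attach a dodecagonal bipyramid (V=14, E=36, F=24) along a 3-gon: merge 3 vertices and 3 edges, delete both glued faces → V=46, E=111, F=67.
Check: V − E + F = 46 − 111 + 67 = 2.

111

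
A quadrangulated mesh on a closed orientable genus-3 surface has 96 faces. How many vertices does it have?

92

χ = 2 − 2·3 = -4, and every face is a square so 4F = 2E.
E = 4·96/2 = 192. Then V = -4 + E − F = -4 + 192 − 96 = 92.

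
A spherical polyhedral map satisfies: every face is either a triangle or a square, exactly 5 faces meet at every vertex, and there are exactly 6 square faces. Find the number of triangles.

32

Let x be the number of triangles; then F = 6 + x.
Edge–face incidences: 2E = 4·6 + 3·x = 24 + 3x.
Every vertex has degree 5, so 5V = 2E.
Euler: V − E + F = 2 ⇒ (2E)/5 − E + (6 + x) = 2.
Multiply by 10: 2·(2E) − 5·(2E) + 10·(6 + x) = 20, i.e. 60 + 10x − 3·(24 + 3x) = 20.
Collecting terms: x − 12 = 20, so x = 32.
Then 2E = 24 + 3·32 = 120, so E = 60, V = 2E/5 = 24, F = 6 + 32 = 38.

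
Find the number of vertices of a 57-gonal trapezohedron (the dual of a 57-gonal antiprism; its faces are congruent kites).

The n-trapezohedron (dual of the n-antiprism) has V = 2·57 + 2 = 116, E = 4·57 = 228, F = 2·57 = 114.

116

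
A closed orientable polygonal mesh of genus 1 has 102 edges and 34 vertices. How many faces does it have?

For a closed orientable surface of genus 1, χ = 2 − 2·1 = 0.
F = 0 − V + E = 0 − 34 + 102 = 68.

68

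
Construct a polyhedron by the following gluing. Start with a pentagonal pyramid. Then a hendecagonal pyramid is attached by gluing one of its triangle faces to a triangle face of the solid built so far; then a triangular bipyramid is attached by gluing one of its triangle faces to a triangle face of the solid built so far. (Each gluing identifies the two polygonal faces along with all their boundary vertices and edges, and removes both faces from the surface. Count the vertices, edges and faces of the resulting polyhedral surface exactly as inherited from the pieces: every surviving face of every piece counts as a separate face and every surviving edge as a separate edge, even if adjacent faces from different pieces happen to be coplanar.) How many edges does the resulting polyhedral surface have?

35

A pentagonal pyramid: V=6, E=10, F=6.
Attach a hendecagonal pyramid (V=12, E=22, F=12) along a 3-gon: merge 3 vertices and 3 edges, delete both glued faces → V=15, E=29, F=16.
Attach a triangular bipyramid (V=5, E=9, F=6) along a 3-gon: merge 3 vertices and 3 edges, delete both glued faces → V=17, E=35, F=20.
Check: V − E + F = 17 − 35 + 20 = 2.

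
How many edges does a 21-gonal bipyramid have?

63

A bipyramid over an n-gon has 2n triangular faces and n + 2 vertices: V = 21 + 2 = 23, E = 3·21 = 63, F = 2·21 = 42.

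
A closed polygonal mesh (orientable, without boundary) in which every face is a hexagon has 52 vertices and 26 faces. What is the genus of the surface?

1

Every face is a hexagon, so 2E = 6·26 = 156, giving E = 78.
χ = V − E + F = 52 − 78 + 26 = 0.
For a closed orientable surface χ = 2 − 2g, so g = (2 − (0))/2 = 1.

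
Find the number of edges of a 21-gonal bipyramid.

63

A bipyramid over an n-gon has 2n triangular faces and n + 2 vertices: V = 21 + 2 = 23, E = 3·21 = 63, F = 2·21 = 42.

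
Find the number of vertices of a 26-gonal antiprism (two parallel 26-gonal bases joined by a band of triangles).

An antiprism on an n-gon has two n-gon caps and 2n triangles: V = 2·26 = 52, E = 4·26 = 104, F = 2·26 + 2 = 54.

52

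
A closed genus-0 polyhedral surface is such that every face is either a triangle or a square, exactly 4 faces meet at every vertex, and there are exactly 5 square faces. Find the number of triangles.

Let x be the number of triangles; then F = 5 + x.
Edge–face incidences: 2E = 4·5 + 3·x = 20 + 3x.
Every vertex has degree 4, so 4V = 2E.
Euler: V − E + F = 2 ⇒ (2E)/4 − E + (5 + x) = 2.
Multiply by 8: 2·(2E) − 4·(2E) + 8·(5 + x) = 16, i.e. 40 + 8x − 2·(20 + 3x) = 16.
Collecting terms: 2x = 16, so x = 8.
Then 2E = 20 + 3·8 = 44, so E = 22, V = 2E/4 = 11, F = 5 + 8 = 13.

8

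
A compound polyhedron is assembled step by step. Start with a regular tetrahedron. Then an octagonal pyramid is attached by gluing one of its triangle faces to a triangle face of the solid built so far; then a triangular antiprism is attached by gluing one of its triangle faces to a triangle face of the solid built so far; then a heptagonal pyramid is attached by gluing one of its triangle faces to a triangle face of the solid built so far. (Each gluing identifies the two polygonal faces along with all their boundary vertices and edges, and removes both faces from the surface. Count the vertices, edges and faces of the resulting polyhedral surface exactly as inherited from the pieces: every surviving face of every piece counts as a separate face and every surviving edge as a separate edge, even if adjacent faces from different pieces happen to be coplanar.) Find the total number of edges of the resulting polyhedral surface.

A regular tetrahedron: V=4, E=6, F=4.
Attach an octagonal pyramid (V=9, E=16, F=9) along a 3-gon: merge 3 vertices and 3 edges, delete both glued faces → V=10, E=19, F=11.
Attach a triangular antiprism (V=6, E=12, F=8) along a 3-gon: merge 3 vertices and 3 edges, delete both glued faces → V=13, E=28, F=17.
Attach a heptagonal pyramid (V=8, E=14, F=8) along a 3-gon: merge 3 vertices and 3 edges, delete both glued faces → V=18, E=39, F=23.
Check: V − E + F = 18 − 39 + 23 = 2.

39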